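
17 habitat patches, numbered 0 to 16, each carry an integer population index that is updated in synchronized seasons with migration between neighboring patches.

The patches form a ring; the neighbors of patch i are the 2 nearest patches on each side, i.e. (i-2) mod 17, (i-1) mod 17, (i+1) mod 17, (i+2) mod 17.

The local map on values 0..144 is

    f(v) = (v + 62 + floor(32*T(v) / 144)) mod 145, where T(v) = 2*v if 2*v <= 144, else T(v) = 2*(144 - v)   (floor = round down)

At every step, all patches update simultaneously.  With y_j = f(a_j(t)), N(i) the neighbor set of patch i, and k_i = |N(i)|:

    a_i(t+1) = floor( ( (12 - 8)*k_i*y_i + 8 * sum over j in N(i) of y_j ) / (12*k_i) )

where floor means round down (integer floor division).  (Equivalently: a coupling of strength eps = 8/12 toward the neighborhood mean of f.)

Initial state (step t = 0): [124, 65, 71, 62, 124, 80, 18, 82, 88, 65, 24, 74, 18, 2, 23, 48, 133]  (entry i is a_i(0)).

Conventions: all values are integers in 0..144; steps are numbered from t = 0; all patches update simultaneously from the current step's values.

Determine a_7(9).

Simulating step by step:
t=0: [124, 65, 71, 62, 124, 80, 18, 82, 88, 65, 24, 74, 18, 2, 23, 48, 133]
t=1: [52, 24, 25, 19, 39, 36, 50, 34, 46, 32, 56, 50, 75, 77, 87, 87, 65]
t=2: [84, 87, 106, 100, 111, 113, 123, 117, 125, 121, 112, 93, 62, 43, 23, 42, 51]
t=3: [63, 49, 35, 37, 41, 43, 46, 47, 47, 44, 37, 47, 51, 83, 96, 104, 90]
t=4: [54, 88, 100, 119, 120, 123, 126, 127, 125, 125, 124, 110, 95, 65, 49, 29, 45]
t=5: [95, 68, 55, 42, 46, 49, 49, 50, 50, 48, 45, 37, 49, 55, 89, 102, 109]
t=6: [50, 61, 96, 110, 130, 130, 132, 132, 132, 128, 127, 126, 112, 99, 68, 53, 32]
t=7: [92, 54, 50, 38, 48, 51, 53, 53, 53, 52, 50, 47, 39, 53, 59, 94, 84]
t=8: [66, 98, 114, 128, 130, 132, 136, 137, 137, 135, 131, 130, 106, 93, 53, 44, 43]
t=9: [58, 50, 40, 48, 52, 54, 55, 56, 56, 55, 51, 47, 59, 69, 99, 92, 93]

Answer: a_7(9) = 56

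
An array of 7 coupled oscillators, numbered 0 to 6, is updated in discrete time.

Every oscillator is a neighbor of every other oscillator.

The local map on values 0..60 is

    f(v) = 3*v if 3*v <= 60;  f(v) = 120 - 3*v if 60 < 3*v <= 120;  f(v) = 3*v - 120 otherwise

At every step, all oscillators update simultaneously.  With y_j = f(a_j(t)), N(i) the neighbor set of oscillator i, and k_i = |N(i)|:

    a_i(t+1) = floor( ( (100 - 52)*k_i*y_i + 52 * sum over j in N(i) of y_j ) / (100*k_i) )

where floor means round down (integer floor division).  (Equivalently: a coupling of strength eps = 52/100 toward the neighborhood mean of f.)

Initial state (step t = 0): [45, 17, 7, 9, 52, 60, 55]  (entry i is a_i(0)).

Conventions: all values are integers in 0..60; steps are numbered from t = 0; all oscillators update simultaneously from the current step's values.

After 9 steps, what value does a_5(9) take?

Simulating step by step:
t=0: [45, 17, 7, 9, 52, 60, 55]
t=1: [28, 42, 30, 32, 36, 45, 39]
t=2: [25, 13, 22, 20, 15, 16, 12]
t=3: [46, 43, 49, 51, 46, 47, 42]
t=4: [18, 14, 22, 24, 18, 19, 13]
t=5: [51, 46, 51, 49, 51, 52, 45]
t=6: [29, 23, 29, 27, 29, 31, 22]
t=7: [36, 43, 36, 38, 36, 34, 44]
t=8: [11, 10, 11, 9, 11, 14, 11]
t=9: [33, 31, 33, 30, 33, 36, 33]

Answer: a_5(9) = 36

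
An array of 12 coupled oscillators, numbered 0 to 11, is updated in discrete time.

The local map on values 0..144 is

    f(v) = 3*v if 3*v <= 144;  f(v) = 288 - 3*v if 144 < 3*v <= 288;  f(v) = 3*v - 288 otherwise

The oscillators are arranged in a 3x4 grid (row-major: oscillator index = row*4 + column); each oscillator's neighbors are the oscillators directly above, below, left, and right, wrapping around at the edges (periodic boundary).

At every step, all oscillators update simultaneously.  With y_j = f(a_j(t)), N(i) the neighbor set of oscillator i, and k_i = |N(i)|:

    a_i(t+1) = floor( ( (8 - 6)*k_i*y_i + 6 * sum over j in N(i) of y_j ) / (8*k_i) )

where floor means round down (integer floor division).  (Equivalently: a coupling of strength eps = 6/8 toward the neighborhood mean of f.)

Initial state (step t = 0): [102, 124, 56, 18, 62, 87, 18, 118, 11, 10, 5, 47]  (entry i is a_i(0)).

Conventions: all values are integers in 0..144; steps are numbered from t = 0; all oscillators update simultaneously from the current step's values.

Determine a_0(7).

Simulating step by step:
t=0: [102, 124, 56, 18, 62, 87, 18, 118, 11, 10, 5, 47]
t=1: [55, 57, 68, 78, 52, 57, 56, 82, 62, 37, 68, 66]
t=2: [106, 110, 91, 77, 105, 119, 91, 84, 111, 106, 96, 75]
t=3: [39, 37, 25, 41, 40, 38, 26, 39, 39, 36, 23, 41]
t=4: [117, 105, 90, 111, 117, 106, 89, 112, 117, 104, 89, 110]
t=5: [52, 32, 25, 43, 54, 32, 27, 44, 51, 32, 24, 43]
t=6: [124, 98, 89, 120, 124, 98, 90, 120, 124, 98, 89, 120]
t=7: [67, 23, 27, 64, 67, 22, 27, 64, 67, 23, 27, 64]

Answer: a_0(7) = 67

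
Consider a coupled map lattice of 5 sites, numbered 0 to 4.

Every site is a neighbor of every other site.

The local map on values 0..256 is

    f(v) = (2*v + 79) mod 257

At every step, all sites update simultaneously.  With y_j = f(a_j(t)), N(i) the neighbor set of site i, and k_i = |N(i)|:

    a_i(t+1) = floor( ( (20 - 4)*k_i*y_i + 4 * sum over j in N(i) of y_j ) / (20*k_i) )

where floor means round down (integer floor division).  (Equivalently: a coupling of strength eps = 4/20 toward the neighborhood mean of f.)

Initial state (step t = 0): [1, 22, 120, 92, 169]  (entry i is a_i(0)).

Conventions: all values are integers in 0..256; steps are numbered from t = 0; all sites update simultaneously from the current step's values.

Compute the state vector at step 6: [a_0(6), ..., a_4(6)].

Answer: [103, 41, 217, 184, 229]

Derivation:
t=0: [1, 22, 120, 92, 169]
t=1: [82, 113, 68, 26, 141]
t=2: [219, 73, 198, 135, 115]
t=3: [31, 198, 193, 98, 68]
t=4: [145, 203, 196, 53, 201]
t=5: [132, 219, 208, 186, 216]
t=6: [103, 41, 217, 184, 229]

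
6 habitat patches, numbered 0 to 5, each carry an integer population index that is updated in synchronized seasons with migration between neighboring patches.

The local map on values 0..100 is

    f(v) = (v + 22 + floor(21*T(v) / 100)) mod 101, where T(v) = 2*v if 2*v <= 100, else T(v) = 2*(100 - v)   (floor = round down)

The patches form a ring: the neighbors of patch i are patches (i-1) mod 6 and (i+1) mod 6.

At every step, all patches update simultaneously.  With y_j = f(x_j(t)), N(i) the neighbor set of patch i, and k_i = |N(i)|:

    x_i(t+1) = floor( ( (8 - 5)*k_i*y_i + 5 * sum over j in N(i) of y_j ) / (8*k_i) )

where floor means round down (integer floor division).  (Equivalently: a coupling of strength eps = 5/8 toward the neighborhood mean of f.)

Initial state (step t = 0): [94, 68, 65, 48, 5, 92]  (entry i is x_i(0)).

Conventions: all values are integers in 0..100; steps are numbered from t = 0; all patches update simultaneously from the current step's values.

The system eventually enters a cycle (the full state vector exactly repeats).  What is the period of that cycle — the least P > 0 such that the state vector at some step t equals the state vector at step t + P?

Simulating step by step:
t=0: [94, 68, 65, 48, 5, 92]
t=1: [12, 6, 28, 42, 44, 20]
t=2: [39, 42, 57, 75, 72, 57]
t=3: [84, 84, 63, 33, 33, 61]
t=4: [38, 38, 62, 78, 77, 61]
t=5: [82, 82, 63, 36, 36, 62]
t=6: [37, 38, 63, 81, 81, 63]
t=7: [82, 82, 63, 37, 37, 63]
t=8: [38, 38, 63, 82, 82, 63]
t=9: [82, 82, 64, 38, 38, 64]
t=10: [6, 6, 26, 51, 51, 26]
t=11: [38, 38, 60, 82, 82, 60]
t=12: [82, 82, 63, 37, 37, 63]

Answer: 5
Key observation: The state at step 7, [82, 82, 63, 37, 37, 63], reappears at step 12 — and no state repeats earlier — so the cycle the system enters has period 5.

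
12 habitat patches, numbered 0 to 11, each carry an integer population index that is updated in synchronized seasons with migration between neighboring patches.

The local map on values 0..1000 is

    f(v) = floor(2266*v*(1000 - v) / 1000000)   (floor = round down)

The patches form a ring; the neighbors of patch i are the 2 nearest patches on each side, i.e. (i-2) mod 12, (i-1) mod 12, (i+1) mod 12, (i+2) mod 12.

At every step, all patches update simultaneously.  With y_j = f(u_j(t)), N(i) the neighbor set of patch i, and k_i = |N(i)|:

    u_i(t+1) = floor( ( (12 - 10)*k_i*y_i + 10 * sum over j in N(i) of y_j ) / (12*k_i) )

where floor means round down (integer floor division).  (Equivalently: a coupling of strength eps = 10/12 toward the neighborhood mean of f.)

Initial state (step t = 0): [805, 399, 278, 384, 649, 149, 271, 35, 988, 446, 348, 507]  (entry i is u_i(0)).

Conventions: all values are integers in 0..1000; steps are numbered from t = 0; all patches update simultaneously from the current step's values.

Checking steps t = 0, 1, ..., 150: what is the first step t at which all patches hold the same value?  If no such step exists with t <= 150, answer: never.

Answer: 6
Key observation: Synchronization is absorbing here: once all patches are equal they stay equal, and step 6 is the first all-equal step.

Derivation:
t=0: [805, 399, 278, 384, 649, 149, 271, 35, 988, 446, 348, 507]  (not all equal)
t=1: [491, 488, 481, 464, 445, 375, 263, 287, 336, 339, 399, 504]  (not all equal)
t=2: [561, 565, 563, 556, 530, 510, 501, 490, 490, 517, 537, 548]  (not all equal)
t=3: [559, 558, 558, 560, 562, 564, 565, 565, 565, 564, 562, 560]  (not all equal)
t=4: [557, 558, 557, 557, 557, 556, 556, 556, 556, 556, 557, 557]  (not all equal)
t=5: [558, 558, 558, 558, 559, 559, 559, 559, 559, 559, 559, 558]  (not all equal)
t=6: [558, 558, 558, 558, 558, 558, 558, 558, 558, 558, 558, 558]  (all equal)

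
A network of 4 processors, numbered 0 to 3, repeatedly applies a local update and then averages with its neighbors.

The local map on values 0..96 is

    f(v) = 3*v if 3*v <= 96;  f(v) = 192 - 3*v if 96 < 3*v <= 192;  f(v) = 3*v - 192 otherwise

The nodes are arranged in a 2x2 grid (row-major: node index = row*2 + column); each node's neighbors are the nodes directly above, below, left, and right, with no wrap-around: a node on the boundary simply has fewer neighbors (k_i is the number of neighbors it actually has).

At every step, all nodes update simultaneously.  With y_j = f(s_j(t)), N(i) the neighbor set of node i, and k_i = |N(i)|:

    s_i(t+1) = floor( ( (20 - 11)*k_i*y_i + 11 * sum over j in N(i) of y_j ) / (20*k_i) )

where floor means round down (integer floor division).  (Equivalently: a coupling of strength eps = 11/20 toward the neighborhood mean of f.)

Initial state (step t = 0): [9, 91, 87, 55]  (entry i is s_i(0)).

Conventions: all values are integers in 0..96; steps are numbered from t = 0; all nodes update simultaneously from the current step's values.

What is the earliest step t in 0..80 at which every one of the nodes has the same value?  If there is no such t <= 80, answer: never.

Simulating step by step:
t=0: [9, 91, 87, 55]  (not all equal)
t=1: [53, 51, 45, 53]  (not all equal)
t=2: [41, 35, 43, 41]  (not all equal)
t=3: [72, 77, 66, 72]  (not all equal)
t=4: [23, 30, 15, 23]  (not all equal)
t=5: [68, 78, 58, 68]  (not all equal)
t=6: [21, 25, 14, 21]  (not all equal)
t=7: [60, 68, 53, 60]  (not all equal)
t=8: [17, 12, 21, 17]  (not all equal)
t=9: [50, 44, 56, 50]  (not all equal)
t=10: [42, 50, 33, 42]  (not all equal)
t=11: [66, 55, 78, 66]  (not all equal)
t=12: [21, 15, 22, 21]  (not all equal)
t=13: [58, 54, 64, 58]  (not all equal)
t=14: [16, 23, 9, 16]  (not all equal)
t=15: [48, 57, 38, 48]  (not all equal)
t=16: [48, 35, 61, 48]  (not all equal)
t=17: [48, 65, 30, 48]  (not all equal)
t=18: [47, 27, 66, 47]  (not all equal)
t=19: [46, 64, 30, 46]  (not all equal)
t=20: [49, 29, 70, 49]  (not all equal)
t=21: [49, 63, 32, 49]  (not all equal)
t=22: [47, 26, 67, 47]  (not all equal)
t=23: [46, 63, 32, 46]  (not all equal)
t=24: [51, 31, 72, 51]  (not all equal)
t=25: [49, 63, 32, 49]  (not all equal)

Answer: never
Key observation: The state at step 21 reappears at step 25 — the system is in a cycle of period 4 from step 21 on.  No step 0..25 is synchronized, and the cycle repeats forever, so no step up to 80 (or ever) has all nodes equal.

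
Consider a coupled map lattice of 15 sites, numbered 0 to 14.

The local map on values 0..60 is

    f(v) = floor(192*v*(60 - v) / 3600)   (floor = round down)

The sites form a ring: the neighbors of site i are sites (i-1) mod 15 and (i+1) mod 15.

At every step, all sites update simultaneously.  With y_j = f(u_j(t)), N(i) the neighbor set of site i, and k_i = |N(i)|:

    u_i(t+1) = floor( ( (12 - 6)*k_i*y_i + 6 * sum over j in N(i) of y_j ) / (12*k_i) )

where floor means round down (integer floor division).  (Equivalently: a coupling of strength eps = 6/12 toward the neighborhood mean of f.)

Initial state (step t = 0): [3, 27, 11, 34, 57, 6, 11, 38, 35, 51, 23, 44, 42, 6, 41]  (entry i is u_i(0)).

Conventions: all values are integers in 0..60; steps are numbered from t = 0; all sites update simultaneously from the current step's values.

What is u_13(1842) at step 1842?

Simulating step by step:
t=0: [3, 27, 11, 34, 57, 6, 11, 38, 35, 51, 23, 44, 42, 6, 41]
t=1: [26, 32, 37, 32, 20, 17, 29, 40, 40, 34, 37, 39, 33, 28, 27]
t=2: [47, 46, 46, 45, 42, 41, 43, 43, 43, 45, 45, 44, 46, 47, 47]
t=3: [32, 33, 34, 36, 39, 40, 38, 38, 37, 36, 36, 36, 34, 32, 32]
t=4: [47, 47, 46, 45, 43, 42, 43, 44, 45, 45, 46, 46, 46, 47, 47]
t=5: [32, 32, 34, 36, 38, 39, 38, 37, 36, 35, 34, 34, 33, 32, 32]
t=6: [47, 47, 46, 45, 44, 43, 44, 45, 45, 46, 46, 47, 47, 47, 47]
t=7: [32, 32, 34, 35, 37, 37, 37, 36, 35, 34, 33, 32, 32, 32, 32]
t=8: [47, 47, 46, 46, 45, 45, 45, 45, 46, 46, 47, 47, 47, 47, 47]
t=9: [32, 32, 33, 34, 35, 36, 36, 35, 34, 33, 32, 32, 32, 32, 32]
t=10: [47, 47, 47, 46, 46, 46, 46, 46, 46, 47, 47, 47, 47, 47, 47]
t=11: [32, 32, 32, 33, 34, 34, 34, 34, 33, 32, 32, 32, 32, 32, 32]
t=12: [47, 47, 47, 47, 47, 47, 47, 47, 47, 47, 47, 47, 47, 47, 47]
t=13: [32, 32, 32, 32, 32, 32, 32, 32, 32, 32, 32, 32, 32, 32, 32]
t=14: [47, 47, 47, 47, 47, 47, 47, 47, 47, 47, 47, 47, 47, 47, 47]

Answer: u_13(1842) = 47
Key observation: The state at step 12, [47, 47, 47, 47, 47, 47, 47, 47, 47, 47, 47, 47, 47, 47, 47], reappears at step 14: the system is in a cycle of period 2 from step 12 on.  Therefore the state at step 1842 equals the state at step 12 + ((1842 - 12) mod 2) = 12, which is [47, 47, 47, 47, 47, 47, 47, 47, 47, 47, 47, 47, 47, 47, 47].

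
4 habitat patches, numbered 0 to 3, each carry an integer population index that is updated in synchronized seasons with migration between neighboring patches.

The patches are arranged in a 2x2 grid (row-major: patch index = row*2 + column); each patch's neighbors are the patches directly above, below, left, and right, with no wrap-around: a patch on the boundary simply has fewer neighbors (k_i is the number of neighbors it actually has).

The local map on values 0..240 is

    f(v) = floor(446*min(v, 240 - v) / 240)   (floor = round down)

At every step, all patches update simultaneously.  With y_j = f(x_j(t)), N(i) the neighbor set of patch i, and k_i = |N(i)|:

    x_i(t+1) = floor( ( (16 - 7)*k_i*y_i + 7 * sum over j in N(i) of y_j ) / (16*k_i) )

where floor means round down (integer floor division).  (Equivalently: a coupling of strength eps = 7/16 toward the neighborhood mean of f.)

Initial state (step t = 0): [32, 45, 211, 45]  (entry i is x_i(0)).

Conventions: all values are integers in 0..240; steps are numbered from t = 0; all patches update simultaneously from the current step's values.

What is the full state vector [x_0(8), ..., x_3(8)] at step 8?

Simulating step by step:
t=0: [32, 45, 211, 45]
t=1: [62, 77, 60, 76]
t=2: [120, 136, 118, 134]
t=3: [215, 200, 214, 200]
t=4: [52, 67, 53, 68]
t=5: [102, 118, 103, 119]
t=6: [196, 212, 197, 214]
t=7: [74, 57, 72, 55]
t=8: [129, 111, 127, 109]

Answer: [129, 111, 127, 109]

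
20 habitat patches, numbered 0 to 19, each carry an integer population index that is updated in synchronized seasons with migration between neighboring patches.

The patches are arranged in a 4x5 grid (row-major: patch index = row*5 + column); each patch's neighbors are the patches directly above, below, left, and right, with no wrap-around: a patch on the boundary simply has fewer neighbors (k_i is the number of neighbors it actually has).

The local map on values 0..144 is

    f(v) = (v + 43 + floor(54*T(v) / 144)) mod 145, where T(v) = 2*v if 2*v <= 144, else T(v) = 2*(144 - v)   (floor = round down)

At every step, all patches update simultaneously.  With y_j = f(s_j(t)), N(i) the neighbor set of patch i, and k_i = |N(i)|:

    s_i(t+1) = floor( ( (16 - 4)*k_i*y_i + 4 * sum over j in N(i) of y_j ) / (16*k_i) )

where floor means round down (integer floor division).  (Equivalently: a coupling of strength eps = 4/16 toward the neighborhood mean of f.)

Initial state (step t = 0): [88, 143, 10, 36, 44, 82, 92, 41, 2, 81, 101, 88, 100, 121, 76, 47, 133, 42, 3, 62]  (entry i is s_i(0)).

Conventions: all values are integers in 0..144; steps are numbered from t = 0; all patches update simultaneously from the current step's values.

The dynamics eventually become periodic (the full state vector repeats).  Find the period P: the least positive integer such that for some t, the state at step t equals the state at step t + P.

Simulating step by step:
t=0: [88, 143, 10, 36, 44, 82, 92, 41, 2, 81, 101, 88, 100, 121, 76, 47, 133, 42, 3, 62]
t=1: [29, 40, 66, 98, 106, 26, 34, 95, 52, 35, 38, 29, 41, 36, 24, 102, 51, 96, 49, 13]
t=2: [94, 102, 24, 37, 40, 91, 96, 44, 117, 98, 99, 98, 101, 108, 86, 53, 111, 53, 112, 75]
t=3: [29, 35, 85, 99, 101, 28, 35, 101, 44, 37, 38, 30, 43, 32, 27, 109, 49, 109, 41, 25]
t=4: [94, 96, 34, 37, 40, 94, 98, 46, 106, 100, 100, 99, 104, 101, 91, 54, 109, 54, 103, 90]
t=5: [29, 35, 98, 100, 102, 29, 35, 104, 42, 37, 39, 30, 44, 30, 28, 110, 50, 110, 39, 28]
t=6: [94, 96, 36, 38, 40, 95, 98, 47, 103, 100, 101, 100, 105, 98, 93, 54, 110, 54, 101, 94]
t=7: [29, 36, 101, 102, 102, 29, 35, 106, 41, 37, 39, 31, 44, 30, 29, 110, 50, 110, 39, 29]
t=8: [94, 98, 37, 37, 40, 95, 98, 47, 102, 100, 101, 101, 106, 98, 94, 54, 111, 54, 101, 95]
t=9: [29, 36, 102, 101, 102, 29, 35, 106, 41, 37, 39, 31, 44, 30, 29, 110, 50, 110, 39, 29]
t=10: [94, 98, 37, 37, 40, 95, 98, 47, 102, 100, 101, 101, 106, 98, 94, 54, 111, 54, 101, 95]

Answer: 2
Key observation: The state at step 8, [94, 98, 37, 37, 40, 95, 98, 47, 102, 100, 101, 101, 106, 98, 94, 54, 111, 54, 101, 95], reappears at step 10 — and no state repeats earlier — so the cycle the system enters has period 2.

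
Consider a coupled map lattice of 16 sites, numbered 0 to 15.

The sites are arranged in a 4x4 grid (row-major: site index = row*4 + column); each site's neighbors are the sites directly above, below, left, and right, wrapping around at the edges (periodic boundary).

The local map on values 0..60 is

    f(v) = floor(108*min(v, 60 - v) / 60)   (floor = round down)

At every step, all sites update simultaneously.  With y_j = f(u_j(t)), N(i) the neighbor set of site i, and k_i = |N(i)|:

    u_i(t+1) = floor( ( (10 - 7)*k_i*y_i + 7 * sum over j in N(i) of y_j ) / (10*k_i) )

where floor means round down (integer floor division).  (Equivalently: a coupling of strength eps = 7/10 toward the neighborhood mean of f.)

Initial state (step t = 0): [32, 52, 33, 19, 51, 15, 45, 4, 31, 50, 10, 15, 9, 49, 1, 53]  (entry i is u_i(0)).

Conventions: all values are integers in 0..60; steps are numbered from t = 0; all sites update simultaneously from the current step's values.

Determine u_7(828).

Answer: u_7(828) = 26
Key observation: The state at step 18, [25, 25, 26, 25, 25, 25, 26, 25, 25, 26, 27, 26, 25, 26, 27, 26], reappears at step 22: the system is in a cycle of period 4 from step 18 on.  Therefore the state at step 828 equals the state at step 18 + ((828 - 18) mod 4) = 20, which is [27, 26, 25, 26, 27, 26, 25, 26, 26, 25, 25, 25, 26, 25, 25, 25].

Derivation:
t=0: [32, 52, 33, 19, 51, 15, 45, 4, 31, 50, 10, 15, 9, 49, 1, 53]
t=1: [29, 29, 27, 30, 28, 21, 25, 20, 29, 25, 18, 23, 28, 14, 17, 17]
t=2: [51, 43, 46, 45, 45, 44, 40, 44, 48, 39, 37, 38, 42, 38, 32, 39]
t=3: [25, 27, 32, 26, 24, 31, 32, 30, 29, 33, 40, 33, 29, 37, 39, 37]
t=4: [46, 47, 46, 47, 48, 48, 48, 48, 49, 46, 42, 46, 46, 44, 40, 44]
t=5: [23, 24, 25, 24, 21, 22, 23, 22, 22, 25, 28, 25, 25, 27, 30, 27]
t=6: [41, 43, 45, 43, 38, 40, 42, 40, 41, 44, 47, 44, 44, 47, 49, 47]
t=7: [32, 30, 27, 30, 36, 33, 30, 33, 31, 28, 25, 28, 28, 25, 22, 25]
t=8: [50, 49, 49, 49, 47, 49, 49, 49, 49, 48, 47, 48, 48, 47, 43, 47]
t=9: [19, 19, 20, 19, 20, 20, 19, 20, 20, 21, 22, 21, 20, 22, 24, 22]
t=10: [34, 35, 36, 35, 35, 35, 35, 35, 36, 37, 38, 37, 36, 37, 39, 37]
t=11: [44, 44, 43, 44, 44, 44, 43, 44, 42, 41, 40, 41, 42, 41, 39, 41]
t=12: [28, 29, 30, 29, 28, 29, 30, 29, 32, 32, 34, 32, 32, 33, 34, 33]
t=13: [50, 51, 51, 51, 50, 51, 51, 51, 50, 49, 48, 49, 49, 49, 48, 49]
t=14: [17, 16, 16, 16, 17, 16, 16, 16, 18, 18, 19, 18, 18, 18, 19, 18]
t=15: [29, 29, 29, 29, 29, 29, 29, 29, 31, 31, 32, 31, 31, 31, 32, 31]
t=16: [52, 52, 51, 52, 52, 52, 51, 52, 52, 51, 51, 51, 52, 51, 51, 51]
t=17: [14, 14, 15, 14, 14, 14, 15, 14, 14, 15, 16, 15, 14, 15, 16, 15]
t=18: [25, 25, 26, 25, 25, 25, 26, 25, 25, 26, 27, 26, 25, 26, 27, 26]
t=19: [45, 45, 46, 45, 45, 45, 46, 45, 45, 46, 46, 46, 45, 46, 46, 46]
t=20: [27, 26, 25, 26, 27, 26, 25, 26, 26, 25, 25, 25, 26, 25, 25, 25]
t=21: [46, 46, 45, 46, 46, 46, 45, 46, 46, 45, 45, 45, 46, 45, 45, 45]
t=22: [25, 25, 26, 25, 25, 25, 26, 25, 25, 26, 27, 26, 25, 26, 27, 26]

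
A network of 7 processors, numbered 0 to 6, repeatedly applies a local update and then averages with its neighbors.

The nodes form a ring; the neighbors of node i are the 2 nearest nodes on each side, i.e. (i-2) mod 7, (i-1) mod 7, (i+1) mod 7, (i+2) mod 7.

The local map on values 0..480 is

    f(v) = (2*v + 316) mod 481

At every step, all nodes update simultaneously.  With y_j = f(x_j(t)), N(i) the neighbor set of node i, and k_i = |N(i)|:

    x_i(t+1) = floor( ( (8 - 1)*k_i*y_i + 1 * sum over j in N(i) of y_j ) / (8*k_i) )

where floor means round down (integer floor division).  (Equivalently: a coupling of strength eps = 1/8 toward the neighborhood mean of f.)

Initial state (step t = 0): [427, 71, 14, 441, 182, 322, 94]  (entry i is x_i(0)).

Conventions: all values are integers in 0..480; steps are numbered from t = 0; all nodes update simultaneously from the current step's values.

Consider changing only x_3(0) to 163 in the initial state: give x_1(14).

Simulating step by step:
t=0: [427, 71, 14, 163, 182, 322, 94]
t=1: [222, 423, 333, 187, 205, 437, 62]
t=2: [271, 204, 46, 204, 242, 236, 414]
t=3: [365, 250, 393, 252, 314, 303, 198]
t=4: [109, 317, 160, 339, 441, 420, 243]
t=5: [81, 427, 160, 60, 228, 189, 310]
t=6: [450, 229, 179, 408, 293, 238, 435]
t=7: [254, 282, 204, 186, 396, 305, 235]
t=8: [343, 383, 246, 219, 165, 420, 308]
t=9: [69, 139, 304, 264, 183, 198, 410]
t=10: [427, 143, 422, 348, 213, 239, 183]
t=11: [208, 126, 193, 71, 252, 296, 204]
t=12: [250, 112, 228, 434, 338, 413, 247]
t=13: [319, 88, 274, 211, 58, 186, 306]
t=14: [446, 58, 371, 257, 418, 231, 426]

Answer: x_1(14) = 58
Key observation: This trace re-runs the system from the modified initial state.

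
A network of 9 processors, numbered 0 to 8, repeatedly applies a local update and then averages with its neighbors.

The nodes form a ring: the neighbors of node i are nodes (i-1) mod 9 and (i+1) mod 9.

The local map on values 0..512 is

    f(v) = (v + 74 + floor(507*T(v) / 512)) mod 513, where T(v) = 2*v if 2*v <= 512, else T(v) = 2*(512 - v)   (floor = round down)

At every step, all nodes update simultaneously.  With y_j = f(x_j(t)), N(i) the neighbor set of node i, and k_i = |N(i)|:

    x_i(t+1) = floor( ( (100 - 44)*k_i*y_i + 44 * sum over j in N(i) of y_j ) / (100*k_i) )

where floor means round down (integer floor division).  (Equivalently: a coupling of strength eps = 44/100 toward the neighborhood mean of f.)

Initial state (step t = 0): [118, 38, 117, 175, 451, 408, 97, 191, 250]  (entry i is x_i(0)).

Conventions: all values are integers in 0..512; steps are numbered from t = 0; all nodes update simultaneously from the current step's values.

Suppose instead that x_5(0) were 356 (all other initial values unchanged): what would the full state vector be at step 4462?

Answer: [278, 278, 278, 279, 279, 280, 279, 279, 278]
Key observation: The state at step 19, [302, 302, 301, 301, 300, 300, 300, 301, 301], reappears at step 21: the system is in a cycle of period 2 from step 19 on.  Therefore the state at step 4462 equals the state at step 19 + ((4462 - 19) mod 2) = 20, which is [278, 278, 278, 279, 279, 280, 279, 279, 278].

Derivation:
t=0: [118, 38, 117, 175, 451, 356, 97, 191, 250]
t=1: [346, 291, 295, 167, 141, 234, 281, 219, 293]
t=2: [258, 276, 235, 203, 346, 318, 271, 248, 259]
t=3: [317, 298, 249, 202, 225, 266, 296, 306, 316]
t=4: [268, 282, 267, 208, 234, 289, 288, 274, 266]
t=5: [309, 304, 280, 226, 248, 283, 294, 304, 311]
t=6: [272, 280, 280, 263, 284, 295, 286, 276, 271]
t=7: [306, 301, 303, 308, 298, 289, 294, 302, 307]
t=8: [274, 277, 276, 275, 282, 287, 285, 278, 274]
t=9: [305, 303, 304, 303, 298, 294, 296, 301, 305]
t=10: [275, 276, 276, 277, 281, 284, 283, 279, 275]
t=11: [304, 304, 303, 302, 299, 296, 297, 301, 304]
t=12: [276, 276, 277, 278, 281, 283, 282, 279, 276]
t=13: [304, 303, 303, 301, 299, 297, 298, 301, 303]
t=14: [276, 276, 277, 279, 281, 282, 281, 279, 277]
t=15: [303, 303, 302, 301, 299, 298, 299, 301, 302]
t=16: [277, 277, 278, 279, 280, 281, 280, 279, 278]
t=17: [302, 302, 302, 301, 300, 299, 300, 301, 302]
t=18: [278, 278, 278, 279, 280, 280, 280, 279, 278]
t=19: [302, 302, 301, 301, 300, 300, 300, 301, 301]
t=20: [278, 278, 278, 279, 279, 280, 279, 279, 278]
t=21: [302, 302, 301, 301, 300, 300, 300, 301, 301]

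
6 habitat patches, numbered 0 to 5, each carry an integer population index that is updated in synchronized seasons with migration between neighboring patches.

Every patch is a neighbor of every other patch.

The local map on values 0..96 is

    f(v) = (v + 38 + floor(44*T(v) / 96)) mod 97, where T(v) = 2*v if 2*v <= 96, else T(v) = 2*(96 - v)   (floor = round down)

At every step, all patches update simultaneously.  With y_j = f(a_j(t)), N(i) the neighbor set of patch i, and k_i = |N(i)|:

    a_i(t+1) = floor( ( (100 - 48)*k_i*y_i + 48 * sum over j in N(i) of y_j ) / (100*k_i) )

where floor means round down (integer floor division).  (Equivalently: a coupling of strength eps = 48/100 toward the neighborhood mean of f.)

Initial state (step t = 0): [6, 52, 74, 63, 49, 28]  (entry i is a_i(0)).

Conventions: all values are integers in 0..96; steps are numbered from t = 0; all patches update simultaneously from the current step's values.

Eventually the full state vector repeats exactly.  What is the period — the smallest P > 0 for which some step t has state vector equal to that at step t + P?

Simulating step by step:
t=0: [6, 52, 74, 63, 49, 28]
t=1: [47, 40, 41, 40, 40, 64]
t=2: [26, 20, 21, 20, 20, 27]
t=3: [83, 78, 79, 78, 78, 84]
t=4: [35, 35, 35, 35, 35, 35]
t=5: [8, 8, 8, 8, 8, 8]
t=6: [53, 53, 53, 53, 53, 53]
t=7: [33, 33, 33, 33, 33, 33]
t=8: [4, 4, 4, 4, 4, 4]
t=9: [45, 45, 45, 45, 45, 45]
t=10: [27, 27, 27, 27, 27, 27]
t=11: [89, 89, 89, 89, 89, 89]
t=12: [36, 36, 36, 36, 36, 36]
t=13: [10, 10, 10, 10, 10, 10]
t=14: [57, 57, 57, 57, 57, 57]
t=15: [33, 33, 33, 33, 33, 33]

Answer: 8
Key observation: The state at step 7, [33, 33, 33, 33, 33, 33], reappears at step 15 — and no state repeats earlier — so the cycle the system enters has period 8.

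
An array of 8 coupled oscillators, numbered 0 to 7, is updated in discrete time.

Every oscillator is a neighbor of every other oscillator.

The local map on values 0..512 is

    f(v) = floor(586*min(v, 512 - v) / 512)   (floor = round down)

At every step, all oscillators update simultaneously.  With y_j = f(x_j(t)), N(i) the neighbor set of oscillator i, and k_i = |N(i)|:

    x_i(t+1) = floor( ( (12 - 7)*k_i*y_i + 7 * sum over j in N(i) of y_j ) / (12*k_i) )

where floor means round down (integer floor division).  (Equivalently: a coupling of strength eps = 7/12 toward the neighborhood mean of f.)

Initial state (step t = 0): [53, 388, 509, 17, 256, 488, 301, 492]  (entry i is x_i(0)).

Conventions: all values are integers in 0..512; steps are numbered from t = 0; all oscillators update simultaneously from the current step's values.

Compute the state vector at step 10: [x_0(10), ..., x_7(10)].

Answer: [262, 262, 262, 262, 262, 262, 262, 262]

Derivation:
t=0: [53, 388, 509, 17, 256, 488, 301, 492]
t=1: [87, 114, 68, 73, 164, 76, 147, 74]
t=2: [109, 119, 101, 103, 138, 104, 132, 104]
t=3: [127, 131, 124, 125, 138, 126, 136, 126]
t=4: [146, 147, 145, 145, 150, 146, 149, 146]
t=5: [167, 167, 166, 166, 168, 167, 168, 167]
t=6: [190, 190, 190, 190, 191, 190, 191, 190]
t=7: [217, 217, 217, 217, 217, 217, 217, 217]
t=8: [248, 248, 248, 248, 248, 248, 248, 248]
t=9: [283, 283, 283, 283, 283, 283, 283, 283]
t=10: [262, 262, 262, 262, 262, 262, 262, 262]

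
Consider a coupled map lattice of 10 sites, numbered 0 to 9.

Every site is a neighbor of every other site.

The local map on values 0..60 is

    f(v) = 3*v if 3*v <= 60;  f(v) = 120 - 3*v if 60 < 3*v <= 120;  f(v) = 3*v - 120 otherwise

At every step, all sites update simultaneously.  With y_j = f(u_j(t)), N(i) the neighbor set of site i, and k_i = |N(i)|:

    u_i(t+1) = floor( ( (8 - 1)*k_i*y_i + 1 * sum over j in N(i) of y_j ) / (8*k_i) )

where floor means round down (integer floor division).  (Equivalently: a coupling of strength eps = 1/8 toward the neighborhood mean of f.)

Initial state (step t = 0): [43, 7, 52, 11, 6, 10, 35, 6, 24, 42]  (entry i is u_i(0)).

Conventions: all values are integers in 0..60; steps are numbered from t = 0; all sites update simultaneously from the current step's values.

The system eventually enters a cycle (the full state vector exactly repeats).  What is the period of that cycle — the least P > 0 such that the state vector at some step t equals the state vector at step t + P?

Answer: 4
Key observation: The state at step 41, [25, 25, 10, 25, 10, 25, 25, 10, 10, 10], reappears at step 45 — and no state repeats earlier — so the cycle the system enters has period 4.

Derivation:
t=0: [43, 7, 52, 11, 6, 10, 35, 6, 24, 42]
t=1: [11, 21, 34, 31, 18, 29, 16, 18, 44, 8]
t=2: [33, 54, 20, 28, 51, 33, 46, 51, 15, 25]
t=3: [23, 41, 56, 35, 33, 23, 20, 33, 43, 43]
t=4: [47, 6, 45, 16, 22, 47, 55, 22, 11, 11]
t=5: [22, 20, 17, 46, 51, 22, 43, 51, 33, 33]
t=6: [51, 56, 48, 20, 33, 51, 12, 33, 23, 23]
t=7: [33, 46, 25, 56, 23, 33, 36, 23, 49, 49]
t=8: [22, 19, 43, 45, 48, 22, 14, 48, 27, 27]
t=9: [51, 54, 12, 17, 25, 51, 41, 25, 38, 38]
t=10: [32, 40, 35, 48, 42, 32, 6, 42, 9, 9]
t=11: [23, 2, 15, 23, 7, 23, 17, 7, 25, 25]
t=12: [49, 10, 44, 49, 23, 49, 49, 23, 44, 44]
t=13: [27, 29, 14, 27, 47, 27, 27, 47, 14, 14]
t=14: [38, 33, 41, 38, 23, 38, 38, 23, 41, 41]
t=15: [7, 20, 4, 7, 46, 7, 7, 46, 4, 4]
t=16: [21, 54, 13, 21, 18, 21, 21, 18, 13, 13]
t=17: [55, 43, 40, 55, 53, 55, 55, 53, 40, 40]
t=18: [42, 11, 3, 42, 37, 42, 42, 37, 3, 3]
t=19: [6, 29, 9, 6, 9, 6, 6, 9, 9, 9]
t=20: [18, 31, 26, 18, 26, 18, 18, 26, 26, 26]
t=21: [52, 29, 42, 52, 42, 52, 52, 42, 42, 42]
t=22: [33, 31, 8, 33, 8, 33, 33, 8, 8, 8]
t=23: [21, 26, 23, 21, 23, 21, 21, 23, 23, 23]
t=24: [56, 43, 51, 56, 51, 56, 56, 51, 51, 51]
t=25: [46, 12, 33, 46, 33, 46, 46, 33, 33, 33]
t=26: [18, 33, 21, 18, 21, 18, 18, 21, 21, 21]
t=27: [53, 25, 56, 53, 56, 53, 53, 56, 56, 56]
t=28: [39, 44, 47, 39, 47, 39, 39, 47, 47, 47]
t=29: [4, 12, 19, 4, 19, 4, 4, 19, 19, 19]
t=30: [15, 36, 54, 15, 54, 15, 15, 54, 54, 54]
t=31: [44, 15, 41, 44, 41, 44, 44, 41, 41, 41]
t=32: [11, 40, 4, 11, 4, 11, 11, 4, 4, 4]
t=33: [31, 2, 13, 31, 13, 31, 31, 13, 13, 13]
t=34: [27, 9, 37, 27, 37, 27, 27, 37, 37, 37]
t=35: [36, 26, 10, 36, 10, 36, 36, 10, 10, 10]
t=36: [13, 39, 29, 13, 29, 13, 13, 29, 29, 29]
t=37: [38, 7, 32, 38, 32, 38, 38, 32, 32, 32]
t=38: [7, 20, 22, 7, 22, 7, 7, 22, 22, 22]
t=39: [23, 57, 52, 23, 52, 23, 23, 52, 52, 52]
t=40: [49, 49, 37, 49, 37, 49, 49, 37, 37, 37]
t=41: [25, 25, 10, 25, 10, 25, 25, 10, 10, 10]
t=42: [43, 43, 31, 43, 31, 43, 43, 31, 31, 31]
t=43: [10, 10, 25, 10, 25, 10, 10, 25, 25, 25]
t=44: [31, 31, 43, 31, 43, 31, 31, 43, 43, 43]
t=45: [25, 25, 10, 25, 10, 25, 25, 10, 10, 10]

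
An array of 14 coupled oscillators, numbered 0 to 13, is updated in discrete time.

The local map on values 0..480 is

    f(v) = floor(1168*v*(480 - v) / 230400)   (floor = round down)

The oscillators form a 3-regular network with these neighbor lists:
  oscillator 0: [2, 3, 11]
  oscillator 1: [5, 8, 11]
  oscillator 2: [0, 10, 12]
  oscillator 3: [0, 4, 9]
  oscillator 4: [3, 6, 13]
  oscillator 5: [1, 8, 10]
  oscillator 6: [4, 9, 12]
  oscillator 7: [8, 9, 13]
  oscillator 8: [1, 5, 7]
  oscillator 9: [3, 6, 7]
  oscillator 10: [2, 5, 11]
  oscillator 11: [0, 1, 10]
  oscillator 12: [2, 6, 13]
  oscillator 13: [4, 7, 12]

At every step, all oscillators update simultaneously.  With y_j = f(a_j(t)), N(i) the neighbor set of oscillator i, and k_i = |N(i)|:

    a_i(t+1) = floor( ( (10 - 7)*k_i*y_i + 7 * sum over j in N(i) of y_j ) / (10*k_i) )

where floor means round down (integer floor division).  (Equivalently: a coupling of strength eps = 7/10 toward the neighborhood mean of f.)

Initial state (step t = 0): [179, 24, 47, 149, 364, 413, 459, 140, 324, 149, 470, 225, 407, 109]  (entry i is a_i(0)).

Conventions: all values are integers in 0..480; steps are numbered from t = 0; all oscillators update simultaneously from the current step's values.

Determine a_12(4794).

Simulating step by step:
t=0: [179, 24, 47, 149, 364, 413, 459, 140, 324, 149, 470, 225, 407, 109]
t=1: [231, 176, 134, 246, 181, 119, 157, 238, 178, 200, 131, 168, 128, 202]
t=2: [271, 257, 245, 285, 276, 245, 260, 283, 263, 280, 236, 264, 249, 270]
t=3: [287, 289, 290, 283, 285, 290, 287, 285, 288, 283, 290, 289, 289, 286]
t=4: [280, 279, 279, 281, 281, 279, 280, 281, 279, 281, 279, 279, 279, 280]
t=5: [283, 284, 283, 283, 283, 284, 283, 283, 283, 283, 284, 283, 283, 283]
t=6: [282, 282, 282, 282, 282, 282, 282, 282, 282, 282, 282, 282, 282, 282]
t=7: [283, 283, 283, 283, 283, 283, 283, 283, 283, 283, 283, 283, 283, 283]
t=8: [282, 282, 282, 282, 282, 282, 282, 282, 282, 282, 282, 282, 282, 282]

Answer: a_12(4794) = 282
Key observation: The state at step 6, [282, 282, 282, 282, 282, 282, 282, 282, 282, 282, 282, 282, 282, 282], reappears at step 8: the system is in a cycle of period 2 from step 6 on.  Therefore the state at step 4794 equals the state at step 6 + ((4794 - 6) mod 2) = 6, which is [282, 282, 282, 282, 282, 282, 282, 282, 282, 282, 282, 282, 282, 282].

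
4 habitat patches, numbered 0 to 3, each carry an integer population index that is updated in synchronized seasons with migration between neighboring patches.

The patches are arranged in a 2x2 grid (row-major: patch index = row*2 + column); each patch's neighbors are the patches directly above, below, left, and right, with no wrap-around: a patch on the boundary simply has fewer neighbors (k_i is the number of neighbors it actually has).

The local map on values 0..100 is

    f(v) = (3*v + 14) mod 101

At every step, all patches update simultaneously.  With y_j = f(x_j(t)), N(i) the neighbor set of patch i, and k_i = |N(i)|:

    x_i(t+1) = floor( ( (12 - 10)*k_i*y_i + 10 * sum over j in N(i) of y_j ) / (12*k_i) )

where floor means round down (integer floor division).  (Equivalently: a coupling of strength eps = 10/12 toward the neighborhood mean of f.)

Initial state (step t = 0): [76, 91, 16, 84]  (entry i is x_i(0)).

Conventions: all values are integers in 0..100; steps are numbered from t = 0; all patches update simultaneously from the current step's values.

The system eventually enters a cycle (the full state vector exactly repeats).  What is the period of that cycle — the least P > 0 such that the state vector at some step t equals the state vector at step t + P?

Answer: 8
Key observation: The state at step 17, [11, 55, 55, 11], reappears at step 25 — and no state repeats earlier — so the cycle the system enters has period 8.

Derivation:
t=0: [76, 91, 16, 84]
t=1: [67, 57, 53, 71]
t=2: [67, 29, 27, 69]
t=3: [41, 13, 29, 42]
t=4: [28, 40, 31, 28]
t=5: [32, 87, 82, 32]
t=6: [56, 19, 17, 56]
t=7: [70, 79, 78, 70]
t=8: [43, 26, 26, 43]
t=9: [83, 50, 50, 83]
t=10: [62, 61, 61, 62]
t=11: [96, 98, 98, 96]
t=12: [20, 84, 84, 20]
t=13: [65, 72, 72, 65]
t=14: [24, 10, 10, 24]
t=15: [51, 79, 79, 51]
t=16: [51, 63, 63, 51]
t=17: [11, 55, 55, 11]
t=18: [72, 52, 52, 72]
t=19: [62, 34, 34, 62]
t=20: [29, 85, 85, 29]
t=21: [55, 11, 11, 55]
t=22: [52, 72, 72, 52]
t=23: [34, 62, 62, 34]
t=24: [85, 29, 29, 85]
t=25: [11, 55, 55, 11]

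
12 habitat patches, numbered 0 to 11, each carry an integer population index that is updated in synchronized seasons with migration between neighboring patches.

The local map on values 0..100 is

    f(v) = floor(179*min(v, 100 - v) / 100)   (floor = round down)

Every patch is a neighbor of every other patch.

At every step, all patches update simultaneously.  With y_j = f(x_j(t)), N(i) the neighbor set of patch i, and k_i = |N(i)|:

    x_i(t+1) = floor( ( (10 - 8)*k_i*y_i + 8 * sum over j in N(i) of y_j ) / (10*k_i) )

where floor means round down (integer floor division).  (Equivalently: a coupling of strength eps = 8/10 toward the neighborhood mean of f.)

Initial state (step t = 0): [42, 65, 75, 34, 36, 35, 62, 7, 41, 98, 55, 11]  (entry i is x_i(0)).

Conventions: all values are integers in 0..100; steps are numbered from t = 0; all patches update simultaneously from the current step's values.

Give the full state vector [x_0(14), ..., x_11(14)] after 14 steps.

Simulating step by step:
t=0: [42, 65, 75, 34, 36, 35, 62, 7, 41, 98, 55, 11]
t=1: [54, 53, 50, 52, 53, 53, 53, 46, 54, 45, 55, 47]
t=2: [83, 83, 84, 83, 83, 83, 83, 83, 83, 82, 82, 83]
t=3: [30, 30, 29, 30, 30, 30, 30, 30, 30, 30, 30, 30]
t=4: [52, 52, 52, 52, 52, 52, 52, 52, 52, 52, 52, 52]
t=5: [85, 85, 85, 85, 85, 85, 85, 85, 85, 85, 85, 85]
t=6: [26, 26, 26, 26, 26, 26, 26, 26, 26, 26, 26, 26]
t=7: [46, 46, 46, 46, 46, 46, 46, 46, 46, 46, 46, 46]
t=8: [82, 82, 82, 82, 82, 82, 82, 82, 82, 82, 82, 82]
t=9: [32, 32, 32, 32, 32, 32, 32, 32, 32, 32, 32, 32]
t=10: [57, 57, 57, 57, 57, 57, 57, 57, 57, 57, 57, 57]
t=11: [76, 76, 76, 76, 76, 76, 76, 76, 76, 76, 76, 76]
t=12: [42, 42, 42, 42, 42, 42, 42, 42, 42, 42, 42, 42]
t=13: [75, 75, 75, 75, 75, 75, 75, 75, 75, 75, 75, 75]
t=14: [44, 44, 44, 44, 44, 44, 44, 44, 44, 44, 44, 44]

Answer: [44, 44, 44, 44, 44, 44, 44, 44, 44, 44, 44, 44]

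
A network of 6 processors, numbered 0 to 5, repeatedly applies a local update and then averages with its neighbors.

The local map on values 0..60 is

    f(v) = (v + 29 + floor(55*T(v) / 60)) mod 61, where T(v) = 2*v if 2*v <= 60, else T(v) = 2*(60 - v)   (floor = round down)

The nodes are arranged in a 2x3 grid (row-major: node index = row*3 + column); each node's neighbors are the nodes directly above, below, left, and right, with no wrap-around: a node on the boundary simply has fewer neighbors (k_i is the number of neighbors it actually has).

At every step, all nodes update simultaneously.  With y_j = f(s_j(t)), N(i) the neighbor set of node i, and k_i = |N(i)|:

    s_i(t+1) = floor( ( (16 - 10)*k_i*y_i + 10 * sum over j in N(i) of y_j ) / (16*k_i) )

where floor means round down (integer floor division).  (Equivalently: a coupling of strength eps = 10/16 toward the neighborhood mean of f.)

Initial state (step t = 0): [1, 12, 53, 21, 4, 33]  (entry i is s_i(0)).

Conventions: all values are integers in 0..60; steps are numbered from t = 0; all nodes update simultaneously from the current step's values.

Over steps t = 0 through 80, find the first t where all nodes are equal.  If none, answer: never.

Answer: 6
Key observation: Synchronization is absorbing here: once all nodes are equal they stay equal, and step 6 is the first all-equal step.

Derivation:
t=0: [1, 12, 53, 21, 4, 33]  (not all equal)
t=1: [20, 22, 28, 32, 31, 41]  (not all equal)
t=2: [34, 36, 40, 42, 45, 47]  (not all equal)
t=3: [46, 45, 43, 43, 41, 40]  (not all equal)
t=4: [40, 40, 42, 41, 42, 43]  (not all equal)
t=5: [43, 43, 43, 43, 43, 42]  (not all equal)
t=6: [42, 42, 42, 42, 42, 42]  (all equal)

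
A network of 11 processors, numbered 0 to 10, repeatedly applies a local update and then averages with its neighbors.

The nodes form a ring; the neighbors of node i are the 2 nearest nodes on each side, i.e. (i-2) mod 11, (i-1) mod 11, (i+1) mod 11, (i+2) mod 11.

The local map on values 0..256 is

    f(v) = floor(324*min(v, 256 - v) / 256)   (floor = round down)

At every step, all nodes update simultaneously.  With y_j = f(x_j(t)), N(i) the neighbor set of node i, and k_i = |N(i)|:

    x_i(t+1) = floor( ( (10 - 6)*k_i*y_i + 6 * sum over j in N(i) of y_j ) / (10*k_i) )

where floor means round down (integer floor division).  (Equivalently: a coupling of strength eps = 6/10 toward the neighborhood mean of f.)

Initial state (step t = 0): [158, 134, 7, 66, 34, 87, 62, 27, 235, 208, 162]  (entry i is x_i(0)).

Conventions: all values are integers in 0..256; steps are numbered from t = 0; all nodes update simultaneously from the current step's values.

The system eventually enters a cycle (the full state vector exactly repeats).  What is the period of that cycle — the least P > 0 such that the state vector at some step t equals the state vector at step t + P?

Answer: 8
Key observation: The state at step 22, [153, 153, 153, 153, 153, 153, 153, 153, 153, 153, 153], reappears at step 30 — and no state repeats earlier — so the cycle the system enters has period 8.

Derivation:
t=0: [158, 134, 7, 66, 34, 87, 62, 27, 235, 208, 162]
t=1: [100, 111, 63, 80, 59, 79, 63, 54, 53, 69, 101]
t=2: [115, 120, 97, 99, 83, 87, 77, 77, 80, 93, 113]
t=3: [137, 140, 127, 123, 110, 107, 100, 102, 108, 119, 134]
t=4: [151, 151, 152, 149, 142, 136, 131, 133, 138, 145, 148]
t=5: [133, 132, 133, 137, 143, 149, 153, 151, 147, 141, 137]
t=6: [152, 153, 152, 148, 142, 137, 134, 134, 138, 144, 148]
t=7: [133, 132, 133, 137, 143, 148, 151, 150, 147, 141, 137]
t=8: [152, 153, 152, 148, 143, 138, 135, 136, 138, 144, 148]
t=9: [133, 132, 133, 137, 142, 147, 150, 149, 146, 141, 137]
t=10: [152, 153, 152, 148, 144, 139, 136, 137, 140, 144, 149]
t=11: [132, 131, 133, 136, 141, 145, 148, 147, 144, 140, 136]
t=12: [153, 155, 153, 150, 145, 141, 138, 139, 141, 146, 150]
t=13: [131, 130, 131, 134, 139, 143, 146, 145, 143, 139, 134]
t=14: [156, 157, 156, 152, 148, 144, 141, 141, 144, 148, 152]
t=15: [128, 127, 128, 131, 135, 139, 142, 142, 139, 135, 131]
t=16: [159, 160, 159, 156, 153, 149, 146, 146, 149, 153, 156]
t=17: [123, 122, 123, 126, 130, 134, 136, 136, 134, 130, 126]
t=18: [156, 155, 156, 156, 156, 154, 153, 153, 154, 156, 156]
t=19: [126, 126, 126, 126, 127, 128, 129, 129, 128, 127, 126]
t=20: [159, 159, 159, 159, 160, 160, 160, 160, 160, 160, 159]
t=21: [121, 122, 121, 121, 121, 121, 121, 121, 121, 121, 121]
t=22: [153, 153, 153, 153, 153, 153, 153, 153, 153, 153, 153]
t=23: [130, 130, 130, 130, 130, 130, 130, 130, 130, 130, 130]
t=24: [159, 159, 159, 159, 159, 159, 159, 159, 159, 159, 159]
t=25: [122, 122, 122, 122, 122, 122, 122, 122, 122, 122, 122]
t=26: [154, 154, 154, 154, 154, 154, 154, 154, 154, 154, 154]
t=27: [129, 129, 129, 129, 129, 129, 129, 129, 129, 129, 129]
t=28: [160, 160, 160, 160, 160, 160, 160, 160, 160, 160, 160]
t=29: [121, 121, 121, 121, 121, 121, 121, 121, 121, 121, 121]
t=30: [153, 153, 153, 153, 153, 153, 153, 153, 153, 153, 153]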